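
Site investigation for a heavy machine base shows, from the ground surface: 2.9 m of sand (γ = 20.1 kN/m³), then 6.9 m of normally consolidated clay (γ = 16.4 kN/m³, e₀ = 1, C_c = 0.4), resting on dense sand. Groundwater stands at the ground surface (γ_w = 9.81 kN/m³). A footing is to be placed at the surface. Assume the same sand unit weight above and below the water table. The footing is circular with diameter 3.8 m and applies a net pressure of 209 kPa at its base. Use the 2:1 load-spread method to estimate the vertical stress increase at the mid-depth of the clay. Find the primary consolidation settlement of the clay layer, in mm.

Mid-depth of clay below the ground surface: z = 2.9 + 6.9/2 = 6.35 m.
Total vertical stress at mid-clay: σ_v = 20.1×2.9 + 16.4×3.45 = 114.87 kPa.
Pore pressure: u = 9.81×(6.35 − 0) = 62.294 kPa.
Initial effective stress: σ'_0 = σ_v − u = 114.87 − 62.294 = 52.576 kPa.
Stress increase at mid-clay by the 2:1 spreading method:
Δσ ≈ qD²/(D+z)² = 209×3.8²/(3.8+6.35)² = 29.294 kPa
Final effective stress: σ'_f = σ'_0 + Δσ = 52.576 + 29.294 = 81.87 kPa.
Normally consolidated clay, so the full stress increment lies on the virgin compression line:
S_c = C_c·H/(1+e₀)·log₁₀(σ'_f/σ'_0) = 0.4×6.9/(1+1)×log₁₀(81.87/52.576)
    = 1.38 × 0.19234 = 0.2654 m

S_c ≈ 265 mm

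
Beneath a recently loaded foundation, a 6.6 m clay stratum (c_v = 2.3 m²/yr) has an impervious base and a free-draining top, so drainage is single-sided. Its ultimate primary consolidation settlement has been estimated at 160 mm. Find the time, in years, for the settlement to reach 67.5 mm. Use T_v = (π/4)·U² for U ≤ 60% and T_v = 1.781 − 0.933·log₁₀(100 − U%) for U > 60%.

Drainage path length: H_d = H = 6.6 m (single drainage).
U = S(t)/S_ult = 67.5/160 = 0.4219.
U ≤ 60%: T_v = (π/4)·U² = (π/4)×0.42188² = 0.13978.
t = T_v·H_d²/c_v = 0.13978×6.6²/2.3 = 2.647 years.

t ≈ 2.65 years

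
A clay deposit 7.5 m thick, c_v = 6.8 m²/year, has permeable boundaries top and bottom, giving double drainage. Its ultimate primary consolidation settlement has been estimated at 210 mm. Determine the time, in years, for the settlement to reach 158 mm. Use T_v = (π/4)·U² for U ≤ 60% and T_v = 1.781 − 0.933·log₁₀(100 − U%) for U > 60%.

t ≈ 0.994 years

Drainage path length: H_d = H/2 = 3.75 m (double drainage).
U = S(t)/S_ult = 158/210 = 0.7524.
U > 60%: T_v = 1.781 − 0.933·log₁₀(100 − 75.238) = 0.4806.
t = T_v·H_d²/c_v = 0.4806×3.75²/6.8 = 0.9939 years.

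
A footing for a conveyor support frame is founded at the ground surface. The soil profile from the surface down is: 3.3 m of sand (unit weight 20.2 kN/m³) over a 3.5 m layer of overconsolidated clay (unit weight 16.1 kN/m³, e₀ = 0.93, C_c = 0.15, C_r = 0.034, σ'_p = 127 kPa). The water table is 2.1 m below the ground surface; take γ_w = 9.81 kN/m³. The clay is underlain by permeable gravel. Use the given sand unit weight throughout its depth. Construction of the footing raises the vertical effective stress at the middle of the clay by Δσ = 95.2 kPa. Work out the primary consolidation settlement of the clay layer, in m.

S_c ≈ 0.0457 m

Mid-depth of clay below the ground surface: z = 3.3 + 3.5/2 = 5.05 m.
Total vertical stress at mid-clay: σ_v = 20.2×3.3 + 16.1×1.75 = 94.835 kPa.
Pore pressure: u = 9.81×(5.05 − 2.1) = 28.94 kPa.
Initial effective stress: σ'_0 = σ_v − u = 94.835 − 28.94 = 65.895 kPa.
Final effective stress: σ'_f = 65.895 + 95.2 = 161.09 kPa.
σ'_f = 161.09 > σ'_p = 127 kPa, so the stress path crosses the preconsolidation pressure — recompression up to σ'_p, then virgin compression beyond:
S_c = H/(1+e₀)·[C_r·log₁₀(σ'_p/σ'_0) + C_c·log₁₀(σ'_f/σ'_p)]
    = 3.5/1.93 × [0.034×log₁₀(127/65.895) + 0.15×log₁₀(161.09/127)]
    = 1.8135 × [0.0096883 + 0.01549] = 0.04566 m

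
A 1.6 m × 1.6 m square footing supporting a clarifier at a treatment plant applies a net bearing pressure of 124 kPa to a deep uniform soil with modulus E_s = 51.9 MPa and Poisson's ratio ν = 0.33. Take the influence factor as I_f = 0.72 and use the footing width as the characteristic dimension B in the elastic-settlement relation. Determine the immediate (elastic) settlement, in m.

S_e ≈ 0.00245 m

Immediate (elastic) settlement: S_e = q·B·(1−ν²)/E_s · I_f.
E_s = 51.9 MPa = 51900 kPa.
S_e = 124 × 1.6 × (1 − 0.33²) / 51900 × 0.72
    = 124 × 1.6 × 0.8911 / 51900 × 0.72
    = 0.002453 m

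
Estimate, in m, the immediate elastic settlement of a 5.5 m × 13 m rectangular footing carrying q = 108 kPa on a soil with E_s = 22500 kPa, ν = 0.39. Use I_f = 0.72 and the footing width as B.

S_e ≈ 0.0161 m

Immediate (elastic) settlement: S_e = q·B·(1−ν²)/E_s · I_f.
S_e = 108 × 5.5 × (1 − 0.39²) / 22500 × 0.72
    = 108 × 5.5 × 0.8479 / 22500 × 0.72
    = 0.01612 m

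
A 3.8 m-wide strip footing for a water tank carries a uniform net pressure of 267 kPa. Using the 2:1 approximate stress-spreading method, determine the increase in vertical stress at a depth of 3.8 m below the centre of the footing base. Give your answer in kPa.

Δσ_z ≈ 134 kPa

By the 2:1 method the load spreads at 1 horizontal : 2 vertical, so at depth z the loaded area has grown by z in each plan dimension:
Δσ = qB/(B+z) = 267×3.8/(3.8+3.8) = 133.5 kPa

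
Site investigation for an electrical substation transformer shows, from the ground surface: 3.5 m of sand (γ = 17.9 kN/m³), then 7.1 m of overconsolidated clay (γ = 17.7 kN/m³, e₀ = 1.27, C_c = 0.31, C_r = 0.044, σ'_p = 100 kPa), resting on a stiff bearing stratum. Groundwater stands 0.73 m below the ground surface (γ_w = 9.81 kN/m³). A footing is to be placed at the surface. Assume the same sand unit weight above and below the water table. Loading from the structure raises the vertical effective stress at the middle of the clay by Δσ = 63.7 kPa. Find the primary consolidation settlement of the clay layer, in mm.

Mid-depth of clay below the ground surface: z = 3.5 + 7.1/2 = 7.05 m.
Total vertical stress at mid-clay: σ_v = 17.9×3.5 + 17.7×3.55 = 125.48 kPa.
Pore pressure: u = 9.81×(7.05 − 0.73) = 61.999 kPa.
Initial effective stress: σ'_0 = σ_v − u = 125.48 − 61.999 = 63.481 kPa.
Final effective stress: σ'_f = 63.481 + 63.7 = 127.18 kPa.
σ'_f = 127.18 > σ'_p = 100 kPa, so the stress path crosses the preconsolidation pressure — recompression up to σ'_p, then virgin compression beyond:
S_c = H/(1+e₀)·[C_r·log₁₀(σ'_p/σ'_0) + C_c·log₁₀(σ'_f/σ'_p)]
    = 7.1/2.27 × [0.044×log₁₀(100/63.481) + 0.31×log₁₀(127.18/100)]
    = 3.1278 × [0.0086837 + 0.03237] = 0.1284 m

S_c ≈ 128 mm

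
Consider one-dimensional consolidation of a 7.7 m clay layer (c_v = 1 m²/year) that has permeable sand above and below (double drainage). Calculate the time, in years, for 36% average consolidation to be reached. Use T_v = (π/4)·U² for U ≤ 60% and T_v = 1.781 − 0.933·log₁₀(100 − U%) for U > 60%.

Drainage path length: H_d = H/2 = 3.85 m (double drainage).
U ≤ 60%: T_v = (π/4)·U² = (π/4)×0.36² = 0.10179.
t = T_v·H_d²/c_v = 0.10179×3.85²/1 = 1.509 years.

t ≈ 1.51 years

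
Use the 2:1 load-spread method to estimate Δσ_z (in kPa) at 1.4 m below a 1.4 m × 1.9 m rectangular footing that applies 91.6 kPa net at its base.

By the 2:1 method the load spreads at 1 horizontal : 2 vertical, so at depth z the loaded area has grown by z in each plan dimension:
Δσ = qBL/((B+z)(L+z)) = 91.6×1.4×1.9/((1.4+1.4)(1.9+1.4)) = 26.37 kPa

Δσ_z ≈ 26.4 kPa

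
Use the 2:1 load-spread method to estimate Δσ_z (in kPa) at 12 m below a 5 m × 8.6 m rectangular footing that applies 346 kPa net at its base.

Δσ_z ≈ 42.5 kPa

By the 2:1 method the load spreads at 1 horizontal : 2 vertical, so at depth z the loaded area has grown by z in each plan dimension:
Δσ = qBL/((B+z)(L+z)) = 346×5×8.6/((5+12)(8.6+12)) = 42.484 kPa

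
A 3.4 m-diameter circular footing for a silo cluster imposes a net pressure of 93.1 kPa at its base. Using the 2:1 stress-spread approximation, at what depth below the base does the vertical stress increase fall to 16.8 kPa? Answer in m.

2:1 spreading — at depth z the loaded area has grown by z in each plan dimension:
qD²/(D+z)² = Δσ_z ⇒ z = D(√(q/Δσ_z) − 1) = 3.4×(√(93.1/16.8) − 1) = 4.604 m

z ≈ 4.6 m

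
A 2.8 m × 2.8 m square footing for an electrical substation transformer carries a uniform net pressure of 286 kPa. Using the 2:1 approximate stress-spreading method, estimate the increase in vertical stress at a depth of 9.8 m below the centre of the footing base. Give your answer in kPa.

By the 2:1 method the load spreads at 1 horizontal : 2 vertical, so at depth z the loaded area has grown by z in each plan dimension:
Δσ = qBL/((B+z)(L+z)) = 286×2.8×2.8/((2.8+9.8)(2.8+9.8)) = 14.123 kPa

Δσ_z ≈ 14.1 kPa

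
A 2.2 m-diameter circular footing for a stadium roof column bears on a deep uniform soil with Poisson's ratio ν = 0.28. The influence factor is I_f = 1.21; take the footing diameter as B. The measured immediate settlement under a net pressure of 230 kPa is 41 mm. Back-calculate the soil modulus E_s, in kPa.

E_s ≈ 13800 kPa

S_e = q·B·(1−ν²)/E_s · I_f  ⇒  E_s = q·B·(1−ν²)·I_f / S_e.
E_s = 230 × 2.2 × 0.9216 × 1.21 / 0.041 = 13760 kPa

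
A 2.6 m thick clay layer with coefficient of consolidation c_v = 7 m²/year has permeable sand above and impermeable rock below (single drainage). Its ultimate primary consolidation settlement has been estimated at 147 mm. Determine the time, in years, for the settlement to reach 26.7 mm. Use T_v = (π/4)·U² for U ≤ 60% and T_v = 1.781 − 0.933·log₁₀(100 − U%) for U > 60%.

t ≈ 0.025 years

Drainage path length: H_d = H = 2.6 m (single drainage).
U = S(t)/S_ult = 26.7/147 = 0.1816.
U ≤ 60%: T_v = (π/4)·U² = (π/4)×0.18163² = 0.025911.
t = T_v·H_d²/c_v = 0.025911×2.6²/7 = 0.02502 years.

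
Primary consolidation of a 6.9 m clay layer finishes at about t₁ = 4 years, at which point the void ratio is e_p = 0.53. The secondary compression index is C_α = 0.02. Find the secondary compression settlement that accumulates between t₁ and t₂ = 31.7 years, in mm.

S_s ≈ 81.1 mm

Secondary compression: S_s = C_α·H/(1+e_p)·log₁₀(t₂/t₁)
S_s = 0.02×6.9/(1+0.53)×log₁₀(31.7/4)
    = 0.0902 × 0.899 = 0.08109 m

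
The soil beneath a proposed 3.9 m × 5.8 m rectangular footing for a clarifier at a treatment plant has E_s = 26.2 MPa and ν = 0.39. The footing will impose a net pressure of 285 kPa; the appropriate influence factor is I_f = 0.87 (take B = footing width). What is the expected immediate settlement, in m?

S_e ≈ 0.0313 m

Immediate (elastic) settlement: S_e = q·B·(1−ν²)/E_s · I_f.
E_s = 26.2 MPa = 26200 kPa.
S_e = 285 × 3.9 × (1 − 0.39²) / 26200 × 0.87
    = 285 × 3.9 × 0.8479 / 26200 × 0.87
    = 0.03129 m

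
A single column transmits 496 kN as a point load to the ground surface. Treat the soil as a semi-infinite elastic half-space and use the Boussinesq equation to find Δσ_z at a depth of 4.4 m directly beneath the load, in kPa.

Boussinesq vertical stress below a point load on an elastic half-space:
Δσ_z = 3P/(2πz²) · [1 + (r/z)²]^(−5/2)
r/z = 0/4.4 = 0; [1+(r/z)²]^(−5/2) = 1.
Δσ_z = 3×496/(2π×4.4²) × 1 = 12.233 × 1 = 12.23 kPa

Δσ_z ≈ 12.2 kPa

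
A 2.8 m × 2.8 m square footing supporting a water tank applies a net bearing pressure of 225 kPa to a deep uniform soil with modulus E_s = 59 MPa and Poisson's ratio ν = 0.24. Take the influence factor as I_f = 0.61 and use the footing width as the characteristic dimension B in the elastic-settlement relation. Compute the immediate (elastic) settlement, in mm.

S_e ≈ 6.14 mm

Immediate (elastic) settlement: S_e = q·B·(1−ν²)/E_s · I_f.
E_s = 59 MPa = 59000 kPa.
S_e = 225 × 2.8 × (1 − 0.24²) / 59000 × 0.61
    = 225 × 2.8 × 0.9424 / 59000 × 0.61
    = 0.006138 m = 6.138 mm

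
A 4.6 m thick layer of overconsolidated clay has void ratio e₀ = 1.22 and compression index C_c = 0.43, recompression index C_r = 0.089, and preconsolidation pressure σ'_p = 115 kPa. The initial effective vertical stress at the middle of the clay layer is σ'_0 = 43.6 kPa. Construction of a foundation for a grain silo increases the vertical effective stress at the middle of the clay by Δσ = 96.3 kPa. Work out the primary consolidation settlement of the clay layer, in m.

Final effective stress: σ'_f = 43.6 + 96.3 = 139.9 kPa.
σ'_f = 139.9 > σ'_p = 115 kPa, so the stress path crosses the preconsolidation pressure — recompression up to σ'_p, then virgin compression beyond:
S_c = H/(1+e₀)·[C_r·log₁₀(σ'_p/σ'_0) + C_c·log₁₀(σ'_f/σ'_p)]
    = 4.6/2.22 × [0.089×log₁₀(115/43.6) + 0.43×log₁₀(139.9/115)]
    = 2.0721 × [0.037488 + 0.036602] = 0.1535 m

S_c ≈ 0.154 m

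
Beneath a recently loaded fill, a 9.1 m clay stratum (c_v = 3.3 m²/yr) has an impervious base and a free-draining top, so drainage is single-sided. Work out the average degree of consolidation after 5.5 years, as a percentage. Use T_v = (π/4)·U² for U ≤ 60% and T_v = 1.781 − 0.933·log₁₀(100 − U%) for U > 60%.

U ≈ 52.8 %

Drainage path length: H_d = H = 9.1 m (single drainage).
T_v = c_v·t/H_d² = 3.3×5.5/9.1² = 0.21918.
T_v = 0.21918 corresponds to the U ≤ 60% branch:
U = √(4T_v/π) = 0.5283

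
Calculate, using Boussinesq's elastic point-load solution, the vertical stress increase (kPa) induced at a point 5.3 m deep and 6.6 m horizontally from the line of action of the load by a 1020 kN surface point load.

Δσ_z ≈ 1.67 kPa

Boussinesq vertical stress below a point load on an elastic half-space:
Δσ_z = 3P/(2πz²) · [1 + (r/z)²]^(−5/2)
r/z = 6.6/5.3 = 1.2453; [1+(r/z)²]^(−5/2) = 0.096236.
Δσ_z = 3×1020/(2π×5.3²) × 0.096236 = 17.338 × 0.096236 = 1.669 kPa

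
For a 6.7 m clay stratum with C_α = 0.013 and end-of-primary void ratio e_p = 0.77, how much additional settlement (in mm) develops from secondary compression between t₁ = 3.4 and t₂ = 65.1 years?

S_s ≈ 63.1 mm

Secondary compression: S_s = C_α·H/(1+e_p)·log₁₀(t₂/t₁)
S_s = 0.013×6.7/(1+0.77)×log₁₀(65.1/3.4)
    = 0.04921 × 1.282 = 0.06309 m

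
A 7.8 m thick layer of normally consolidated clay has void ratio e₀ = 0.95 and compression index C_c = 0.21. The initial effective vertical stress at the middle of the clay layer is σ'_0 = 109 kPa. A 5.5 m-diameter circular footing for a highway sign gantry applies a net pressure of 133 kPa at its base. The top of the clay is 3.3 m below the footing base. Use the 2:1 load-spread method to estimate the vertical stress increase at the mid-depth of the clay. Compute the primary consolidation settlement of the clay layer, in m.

Mid-depth of clay below the footing base: z = 3.3 + 7.8/2 = 7.2 m.
Stress increase at mid-clay by the 2:1 spreading method:
Δσ ≈ qD²/(D+z)² = 133×5.5²/(5.5+7.2)² = 24.944 kPa
Final effective stress: σ'_f = σ'_0 + Δσ = 109 + 24.944 = 133.94 kPa.
Normally consolidated clay, so the full stress increment lies on the virgin compression line:
S_c = C_c·H/(1+e₀)·log₁₀(σ'_f/σ'_0) = 0.21×7.8/(1+0.95)×log₁₀(133.94/109)
    = 0.84 × 0.089484 = 0.07517 m

S_c ≈ 0.0752 m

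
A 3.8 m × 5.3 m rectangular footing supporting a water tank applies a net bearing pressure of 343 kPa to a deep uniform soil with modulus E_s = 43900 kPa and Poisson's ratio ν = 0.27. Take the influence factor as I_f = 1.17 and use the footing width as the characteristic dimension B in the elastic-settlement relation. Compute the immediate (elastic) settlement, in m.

Immediate (elastic) settlement: S_e = q·B·(1−ν²)/E_s · I_f.
S_e = 343 × 3.8 × (1 − 0.27²) / 43900 × 1.17
    = 343 × 3.8 × 0.9271 / 43900 × 1.17
    = 0.03221 m

S_e ≈ 0.0322 m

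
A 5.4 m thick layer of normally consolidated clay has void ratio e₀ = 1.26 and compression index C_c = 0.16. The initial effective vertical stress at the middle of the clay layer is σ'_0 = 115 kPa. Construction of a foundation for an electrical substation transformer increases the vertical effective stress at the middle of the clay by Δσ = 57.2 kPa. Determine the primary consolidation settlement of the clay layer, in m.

S_c ≈ 0.067 m

Final effective stress: σ'_f = σ'_0 + Δσ = 115 + 57.2 = 172.2 kPa.
Normally consolidated clay, so the full stress increment lies on the virgin compression line:
S_c = C_c·H/(1+e₀)·log₁₀(σ'_f/σ'_0) = 0.16×5.4/(1+1.26)×log₁₀(172.2/115)
    = 0.3823 × 0.17534 = 0.06703 m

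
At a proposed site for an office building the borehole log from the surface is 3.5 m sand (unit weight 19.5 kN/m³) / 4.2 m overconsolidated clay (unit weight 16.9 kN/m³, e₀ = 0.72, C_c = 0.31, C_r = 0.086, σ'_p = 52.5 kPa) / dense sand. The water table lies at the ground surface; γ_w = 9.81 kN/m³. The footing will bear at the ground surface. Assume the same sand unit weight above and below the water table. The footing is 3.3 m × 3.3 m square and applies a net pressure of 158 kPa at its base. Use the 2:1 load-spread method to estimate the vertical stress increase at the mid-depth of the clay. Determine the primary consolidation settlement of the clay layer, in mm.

Mid-depth of clay below the ground surface: z = 3.5 + 4.2/2 = 5.6 m.
Total vertical stress at mid-clay: σ_v = 19.5×3.5 + 16.9×2.1 = 103.74 kPa.
Pore pressure: u = 9.81×(5.6 − 0) = 54.936 kPa.
Initial effective stress: σ'_0 = σ_v − u = 103.74 − 54.936 = 48.804 kPa.
Stress increase at mid-clay by the 2:1 spreading method:
Δσ = qBL/((B+z)(L+z)) = 158×3.3×3.3/((3.3+5.6)(3.3+5.6)) = 21.722 kPa
Final effective stress: σ'_f = 48.804 + 21.722 = 70.526 kPa.
σ'_f = 70.526 > σ'_p = 52.5 kPa, so the stress path crosses the preconsolidation pressure — recompression up to σ'_p, then virgin compression beyond:
S_c = H/(1+e₀)·[C_r·log₁₀(σ'_p/σ'_0) + C_c·log₁₀(σ'_f/σ'_p)]
    = 4.2/1.72 × [0.086×log₁₀(52.5/48.804) + 0.31×log₁₀(70.526/52.5)]
    = 2.4419 × [0.0027265 + 0.039739] = 0.1037 m

S_c ≈ 104 mm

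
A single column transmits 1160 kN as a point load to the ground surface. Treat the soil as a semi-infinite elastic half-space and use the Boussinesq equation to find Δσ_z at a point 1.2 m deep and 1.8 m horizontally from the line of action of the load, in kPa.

Δσ_z ≈ 20.2 kPa

Boussinesq vertical stress below a point load on an elastic half-space:
Δσ_z = 3P/(2πz²) · [1 + (r/z)²]^(−5/2)
r/z = 1.8/1.2 = 1.5; [1+(r/z)²]^(−5/2) = 0.052516.
Δσ_z = 3×1160/(2π×1.2²) × 0.052516 = 384.62 × 0.052516 = 20.2 kPa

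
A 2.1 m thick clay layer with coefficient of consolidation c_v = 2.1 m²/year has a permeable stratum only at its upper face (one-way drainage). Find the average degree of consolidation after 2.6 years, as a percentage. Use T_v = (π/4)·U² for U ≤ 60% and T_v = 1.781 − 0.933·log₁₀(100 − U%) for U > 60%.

Drainage path length: H_d = H = 2.1 m (single drainage).
T_v = c_v·t/H_d² = 2.1×2.6/2.1² = 1.2381.
T_v = 1.2381 corresponds to the U > 60% branch:
U = 1 − 10^((1.781 − T_v)/0.933)/100 = 0.9618

U ≈ 96.2 %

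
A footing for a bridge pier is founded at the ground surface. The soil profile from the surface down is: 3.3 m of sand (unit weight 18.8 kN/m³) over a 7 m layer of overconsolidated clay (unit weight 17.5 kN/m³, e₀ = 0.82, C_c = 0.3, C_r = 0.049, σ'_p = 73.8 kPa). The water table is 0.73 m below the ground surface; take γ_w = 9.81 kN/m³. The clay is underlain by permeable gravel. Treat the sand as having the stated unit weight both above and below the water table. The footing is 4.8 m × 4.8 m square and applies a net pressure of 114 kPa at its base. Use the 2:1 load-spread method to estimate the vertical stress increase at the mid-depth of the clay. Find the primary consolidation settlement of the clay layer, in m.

Mid-depth of clay below the ground surface: z = 3.3 + 7/2 = 6.8 m.
Total vertical stress at mid-clay: σ_v = 18.8×3.3 + 17.5×3.5 = 123.29 kPa.
Pore pressure: u = 9.81×(6.8 − 0.73) = 59.547 kPa.
Initial effective stress: σ'_0 = σ_v − u = 123.29 − 59.547 = 63.743 kPa.
Stress increase at mid-clay by the 2:1 spreading method:
Δσ = qBL/((B+z)(L+z)) = 114×4.8×4.8/((4.8+6.8)(4.8+6.8)) = 19.52 kPa
Final effective stress: σ'_f = 63.743 + 19.52 = 83.263 kPa.
σ'_f = 83.263 > σ'_p = 73.8 kPa, so the stress path crosses the preconsolidation pressure — recompression up to σ'_p, then virgin compression beyond:
S_c = H/(1+e₀)·[C_r·log₁₀(σ'_p/σ'_0) + C_c·log₁₀(σ'_f/σ'_p)]
    = 7/1.82 × [0.049×log₁₀(73.8/63.743) + 0.3×log₁₀(83.263/73.8)]
    = 3.8462 × [0.0031176 + 0.015719] = 0.07245 m

S_c ≈ 0.0724 m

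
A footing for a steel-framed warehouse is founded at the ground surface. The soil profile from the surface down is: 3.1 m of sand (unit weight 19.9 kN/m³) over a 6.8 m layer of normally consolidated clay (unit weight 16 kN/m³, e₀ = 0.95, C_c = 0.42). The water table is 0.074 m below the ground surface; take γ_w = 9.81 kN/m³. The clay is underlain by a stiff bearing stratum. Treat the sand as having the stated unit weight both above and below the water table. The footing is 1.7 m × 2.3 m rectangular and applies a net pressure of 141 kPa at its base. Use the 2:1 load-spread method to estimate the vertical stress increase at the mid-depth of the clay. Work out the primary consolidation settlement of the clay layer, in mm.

Mid-depth of clay below the ground surface: z = 3.1 + 6.8/2 = 6.5 m.
Total vertical stress at mid-clay: σ_v = 19.9×3.1 + 16×3.4 = 116.09 kPa.
Pore pressure: u = 9.81×(6.5 − 0.074) = 63.039 kPa.
Initial effective stress: σ'_0 = σ_v − u = 116.09 − 63.039 = 53.051 kPa.
Stress increase at mid-clay by the 2:1 spreading method:
Δσ = qBL/((B+z)(L+z)) = 141×1.7×2.3/((1.7+6.5)(2.3+6.5)) = 7.6401 kPa
Final effective stress: σ'_f = σ'_0 + Δσ = 53.051 + 7.6401 = 60.691 kPa.
Normally consolidated clay, so the full stress increment lies on the virgin compression line:
S_c = C_c·H/(1+e₀)·log₁₀(σ'_f/σ'_0) = 0.42×6.8/(1+0.95)×log₁₀(60.691/53.051)
    = 1.4646 × 0.058431 = 0.08558 m

S_c ≈ 85.6 mm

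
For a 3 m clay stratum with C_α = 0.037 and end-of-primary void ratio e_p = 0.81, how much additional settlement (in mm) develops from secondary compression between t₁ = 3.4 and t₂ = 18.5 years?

Secondary compression: S_s = C_α·H/(1+e_p)·log₁₀(t₂/t₁)
S_s = 0.037×3/(1+0.81)×log₁₀(18.5/3.4)
    = 0.06133 × 0.7357 = 0.04512 m

S_s ≈ 45.1 mm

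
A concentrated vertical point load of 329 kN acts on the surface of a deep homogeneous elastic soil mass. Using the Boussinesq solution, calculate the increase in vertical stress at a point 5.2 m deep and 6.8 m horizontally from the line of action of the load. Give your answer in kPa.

Δσ_z ≈ 0.48 kPa

Boussinesq vertical stress below a point load on an elastic half-space:
Δσ_z = 3P/(2πz²) · [1 + (r/z)²]^(−5/2)
r/z = 6.8/5.2 = 1.3077; [1+(r/z)²]^(−5/2) = 0.082709.
Δσ_z = 3×329/(2π×5.2²) × 0.082709 = 5.8094 × 0.082709 = 0.4805 kPa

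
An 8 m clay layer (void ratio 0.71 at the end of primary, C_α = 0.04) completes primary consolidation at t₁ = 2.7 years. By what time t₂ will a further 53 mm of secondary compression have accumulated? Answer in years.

S_s = C_α·H/(1+e_p)·log₁₀(t₂/t₁) ⇒ log₁₀(t₂/t₁) = S_s·(1+e_p)/(C_α·H).
log₁₀(t₂/t₁) = 0.053 × (1+0.71) / (0.04×8) = 0.2832
t₂ = t₁ × 10^0.2832 = 2.7 × 1.92 = 5.183 years

t₂ ≈ 5.18 years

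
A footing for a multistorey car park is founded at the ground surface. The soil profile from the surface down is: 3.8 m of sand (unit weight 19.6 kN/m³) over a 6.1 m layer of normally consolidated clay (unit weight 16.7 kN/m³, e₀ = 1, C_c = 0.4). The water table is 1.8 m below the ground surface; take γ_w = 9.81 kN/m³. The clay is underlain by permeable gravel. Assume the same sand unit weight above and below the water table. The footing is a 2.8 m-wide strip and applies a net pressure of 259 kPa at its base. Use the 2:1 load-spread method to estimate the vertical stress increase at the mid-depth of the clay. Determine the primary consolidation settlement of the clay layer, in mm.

Mid-depth of clay below the ground surface: z = 3.8 + 6.1/2 = 6.85 m.
Total vertical stress at mid-clay: σ_v = 19.6×3.8 + 16.7×3.05 = 125.41 kPa.
Pore pressure: u = 9.81×(6.85 − 1.8) = 49.541 kPa.
Initial effective stress: σ'_0 = σ_v − u = 125.41 − 49.541 = 75.869 kPa.
Stress increase at mid-clay by the 2:1 spreading method:
Δσ = qB/(B+z) = 259×2.8/(2.8+6.85) = 75.15 kPa
Final effective stress: σ'_f = σ'_0 + Δσ = 75.869 + 75.15 = 151.02 kPa.
Normally consolidated clay, so the full stress increment lies on the virgin compression line:
S_c = C_c·H/(1+e₀)·log₁₀(σ'_f/σ'_0) = 0.4×6.1/(1+1)×log₁₀(151.02/75.869)
    = 1.22 × 0.29897 = 0.3647 m

S_c ≈ 365 mm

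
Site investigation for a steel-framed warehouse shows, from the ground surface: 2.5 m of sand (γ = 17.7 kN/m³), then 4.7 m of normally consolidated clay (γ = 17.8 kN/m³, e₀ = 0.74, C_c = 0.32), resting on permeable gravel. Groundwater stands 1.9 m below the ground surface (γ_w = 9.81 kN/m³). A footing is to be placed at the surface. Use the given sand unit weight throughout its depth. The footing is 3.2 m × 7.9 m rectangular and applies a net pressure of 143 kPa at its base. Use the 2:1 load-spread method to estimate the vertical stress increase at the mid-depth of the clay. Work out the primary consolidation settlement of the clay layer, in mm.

Mid-depth of clay below the ground surface: z = 2.5 + 4.7/2 = 4.85 m.
Total vertical stress at mid-clay: σ_v = 17.7×2.5 + 17.8×2.35 = 86.08 kPa.
Pore pressure: u = 9.81×(4.85 − 1.9) = 28.94 kPa.
Initial effective stress: σ'_0 = σ_v − u = 86.08 − 28.94 = 57.14 kPa.
Stress increase at mid-clay by the 2:1 spreading method:
Δσ = qBL/((B+z)(L+z)) = 143×3.2×7.9/((3.2+4.85)(7.9+4.85)) = 35.221 kPa
Final effective stress: σ'_f = σ'_0 + Δσ = 57.14 + 35.221 = 92.361 kPa.
Normally consolidated clay, so the full stress increment lies on the virgin compression line:
S_c = C_c·H/(1+e₀)·log₁₀(σ'_f/σ'_0) = 0.32×4.7/(1+0.74)×log₁₀(92.361/57.14)
    = 0.86437 × 0.20855 = 0.1803 m

S_c ≈ 180 mm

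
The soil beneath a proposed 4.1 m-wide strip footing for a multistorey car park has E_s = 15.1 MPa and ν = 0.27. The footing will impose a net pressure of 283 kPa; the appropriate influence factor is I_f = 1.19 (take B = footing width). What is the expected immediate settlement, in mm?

S_e ≈ 84.8 mm

Immediate (elastic) settlement: S_e = q·B·(1−ν²)/E_s · I_f.
E_s = 15.1 MPa = 15100 kPa.
S_e = 283 × 4.1 × (1 − 0.27²) / 15100 × 1.19
    = 283 × 4.1 × 0.9271 / 15100 × 1.19
    = 0.08477 m = 84.77 mm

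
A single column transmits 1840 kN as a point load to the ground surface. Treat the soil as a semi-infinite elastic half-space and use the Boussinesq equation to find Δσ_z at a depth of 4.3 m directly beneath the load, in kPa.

Boussinesq vertical stress below a point load on an elastic half-space:
Δσ_z = 3P/(2πz²) · [1 + (r/z)²]^(−5/2)
r/z = 0/4.3 = 0; [1+(r/z)²]^(−5/2) = 1.
Δσ_z = 3×1840/(2π×4.3²) × 1 = 47.514 × 1 = 47.51 kPa

Δσ_z ≈ 47.5 kPa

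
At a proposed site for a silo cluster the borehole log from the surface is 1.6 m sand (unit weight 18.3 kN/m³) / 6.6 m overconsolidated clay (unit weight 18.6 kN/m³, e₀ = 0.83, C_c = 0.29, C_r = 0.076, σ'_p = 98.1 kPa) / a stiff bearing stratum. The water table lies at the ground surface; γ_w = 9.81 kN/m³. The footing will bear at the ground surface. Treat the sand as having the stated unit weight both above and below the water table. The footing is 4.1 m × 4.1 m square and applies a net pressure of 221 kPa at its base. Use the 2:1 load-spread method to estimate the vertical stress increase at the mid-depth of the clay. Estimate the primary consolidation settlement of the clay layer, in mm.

Mid-depth of clay below the ground surface: z = 1.6 + 6.6/2 = 4.9 m.
Total vertical stress at mid-clay: σ_v = 18.3×1.6 + 18.6×3.3 = 90.66 kPa.
Pore pressure: u = 9.81×(4.9 − 0) = 48.069 kPa.
Initial effective stress: σ'_0 = σ_v − u = 90.66 − 48.069 = 42.591 kPa.
Stress increase at mid-clay by the 2:1 spreading method:
Δσ = qBL/((B+z)(L+z)) = 221×4.1×4.1/((4.1+4.9)(4.1+4.9)) = 45.864 kPa
Final effective stress: σ'_f = 42.591 + 45.864 = 88.455 kPa.
σ'_f = 88.455 ≤ σ'_p = 98.1 kPa, so the clay remains overconsolidated and only the recompression index applies:
S_c = C_r·H/(1+e₀)·log₁₀(σ'_f/σ'_0) = 0.076×6.6/1.83×log₁₀(88.455/42.591)
    = 0.2741 × 0.3174 = 0.087 m

S_c ≈ 87 mm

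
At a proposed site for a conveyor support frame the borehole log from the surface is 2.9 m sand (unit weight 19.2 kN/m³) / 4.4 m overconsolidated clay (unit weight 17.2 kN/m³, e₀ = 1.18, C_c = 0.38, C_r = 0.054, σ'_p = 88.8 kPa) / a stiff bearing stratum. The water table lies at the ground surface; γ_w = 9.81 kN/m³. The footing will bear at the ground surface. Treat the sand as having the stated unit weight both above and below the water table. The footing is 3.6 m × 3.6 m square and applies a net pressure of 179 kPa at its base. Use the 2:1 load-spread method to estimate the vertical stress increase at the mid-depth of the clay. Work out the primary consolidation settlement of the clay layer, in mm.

S_c ≈ 25.2 mm

Mid-depth of clay below the ground surface: z = 2.9 + 4.4/2 = 5.1 m.
Total vertical stress at mid-clay: σ_v = 19.2×2.9 + 17.2×2.2 = 93.52 kPa.
Pore pressure: u = 9.81×(5.1 − 0) = 50.031 kPa.
Initial effective stress: σ'_0 = σ_v − u = 93.52 − 50.031 = 43.489 kPa.
Stress increase at mid-clay by the 2:1 spreading method:
Δσ = qBL/((B+z)(L+z)) = 179×3.6×3.6/((3.6+5.1)(3.6+5.1)) = 30.649 kPa
Final effective stress: σ'_f = 43.489 + 30.649 = 74.138 kPa.
σ'_f = 74.138 ≤ σ'_p = 88.8 kPa, so the clay remains overconsolidated and only the recompression index applies:
S_c = C_r·H/(1+e₀)·log₁₀(σ'_f/σ'_0) = 0.054×4.4/2.18×log₁₀(74.138/43.489)
    = 0.10899 × 0.23166 = 0.02525 m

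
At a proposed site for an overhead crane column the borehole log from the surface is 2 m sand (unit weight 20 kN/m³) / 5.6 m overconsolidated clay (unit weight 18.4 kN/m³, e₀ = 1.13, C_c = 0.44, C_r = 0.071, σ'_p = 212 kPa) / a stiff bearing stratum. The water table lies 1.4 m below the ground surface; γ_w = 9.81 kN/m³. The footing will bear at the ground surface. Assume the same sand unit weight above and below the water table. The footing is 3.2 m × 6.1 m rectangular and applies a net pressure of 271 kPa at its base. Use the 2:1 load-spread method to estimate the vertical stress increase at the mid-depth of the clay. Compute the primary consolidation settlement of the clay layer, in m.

Mid-depth of clay below the ground surface: z = 2 + 5.6/2 = 4.8 m.
Total vertical stress at mid-clay: σ_v = 20×2 + 18.4×2.8 = 91.52 kPa.
Pore pressure: u = 9.81×(4.8 − 1.4) = 33.354 kPa.
Initial effective stress: σ'_0 = σ_v − u = 91.52 − 33.354 = 58.166 kPa.
Stress increase at mid-clay by the 2:1 spreading method:
Δσ = qBL/((B+z)(L+z)) = 271×3.2×6.1/((3.2+4.8)(6.1+4.8)) = 60.664 kPa
Final effective stress: σ'_f = 58.166 + 60.664 = 118.83 kPa.
σ'_f = 118.83 ≤ σ'_p = 212 kPa, so the clay remains overconsolidated and only the recompression index applies:
S_c = C_r·H/(1+e₀)·log₁₀(σ'_f/σ'_0) = 0.071×5.6/2.13×log₁₀(118.83/58.166)
    = 0.18667 × 0.31026 = 0.05792 m

S_c ≈ 0.0579 m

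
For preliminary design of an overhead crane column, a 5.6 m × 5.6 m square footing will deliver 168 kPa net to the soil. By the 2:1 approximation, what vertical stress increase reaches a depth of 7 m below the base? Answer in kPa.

By the 2:1 method the load spreads at 1 horizontal : 2 vertical, so at depth z the loaded area has grown by z in each plan dimension:
Δσ = qBL/((B+z)(L+z)) = 168×5.6×5.6/((5.6+7)(5.6+7)) = 33.185 kPa

Δσ_z ≈ 33.2 kPa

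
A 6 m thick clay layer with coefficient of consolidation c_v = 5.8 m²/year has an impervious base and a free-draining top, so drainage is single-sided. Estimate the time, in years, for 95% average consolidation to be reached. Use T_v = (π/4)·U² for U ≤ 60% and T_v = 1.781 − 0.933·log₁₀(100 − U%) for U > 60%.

Drainage path length: H_d = H = 6 m (single drainage).
U > 60%: T_v = 1.781 − 0.933·log₁₀(100 − 95) = 1.1289.
t = T_v·H_d²/c_v = 1.1289×6²/5.8 = 7.007 years.

t ≈ 7.01 years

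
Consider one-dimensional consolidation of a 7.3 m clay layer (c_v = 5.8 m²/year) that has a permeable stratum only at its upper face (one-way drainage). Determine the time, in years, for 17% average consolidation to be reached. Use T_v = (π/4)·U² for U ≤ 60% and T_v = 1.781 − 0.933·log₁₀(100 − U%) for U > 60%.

t ≈ 0.209 years

Drainage path length: H_d = H = 7.3 m (single drainage).
U ≤ 60%: T_v = (π/4)·U² = (π/4)×0.17² = 0.022698.
t = T_v·H_d²/c_v = 0.022698×7.3²/5.8 = 0.2085 years.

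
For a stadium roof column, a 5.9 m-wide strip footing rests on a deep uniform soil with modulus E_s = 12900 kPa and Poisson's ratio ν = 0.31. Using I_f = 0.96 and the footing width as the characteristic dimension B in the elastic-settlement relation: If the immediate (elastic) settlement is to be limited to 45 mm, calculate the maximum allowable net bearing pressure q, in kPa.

S_e = q·B·(1−ν²)/E_s · I_f  ⇒  q = S_e·E_s / (B·(1−ν²)·I_f).
q = 0.045 × 12900 / (5.9 × 0.9039 × 0.96) = 113.4 kPa

q ≈ 113 kPa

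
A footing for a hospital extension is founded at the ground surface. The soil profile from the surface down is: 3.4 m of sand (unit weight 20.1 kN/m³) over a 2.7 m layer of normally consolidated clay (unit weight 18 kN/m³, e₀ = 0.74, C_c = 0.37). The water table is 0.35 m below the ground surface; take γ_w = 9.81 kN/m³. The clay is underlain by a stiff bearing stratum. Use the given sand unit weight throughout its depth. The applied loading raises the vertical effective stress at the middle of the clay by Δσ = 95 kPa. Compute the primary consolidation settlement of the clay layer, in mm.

S_c ≈ 267 mm

Mid-depth of clay below the ground surface: z = 3.4 + 2.7/2 = 4.75 m.
Total vertical stress at mid-clay: σ_v = 20.1×3.4 + 18×1.35 = 92.64 kPa.
Pore pressure: u = 9.81×(4.75 − 0.35) = 43.164 kPa.
Initial effective stress: σ'_0 = σ_v − u = 92.64 − 43.164 = 49.476 kPa.
Final effective stress: σ'_f = σ'_0 + Δσ = 49.476 + 95 = 144.48 kPa.
Normally consolidated clay, so the full stress increment lies on the virgin compression line:
S_c = C_c·H/(1+e₀)·log₁₀(σ'_f/σ'_0) = 0.37×2.7/(1+0.74)×log₁₀(144.48/49.476)
    = 0.57414 × 0.46541 = 0.2672 m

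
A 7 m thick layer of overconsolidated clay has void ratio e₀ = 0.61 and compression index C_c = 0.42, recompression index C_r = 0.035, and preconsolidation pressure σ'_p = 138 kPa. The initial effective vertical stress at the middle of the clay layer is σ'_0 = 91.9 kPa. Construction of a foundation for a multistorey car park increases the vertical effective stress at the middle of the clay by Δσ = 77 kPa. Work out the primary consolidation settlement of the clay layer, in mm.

Final effective stress: σ'_f = 91.9 + 77 = 168.9 kPa.
σ'_f = 168.9 > σ'_p = 138 kPa, so the stress path crosses the preconsolidation pressure — recompression up to σ'_p, then virgin compression beyond:
S_c = H/(1+e₀)·[C_r·log₁₀(σ'_p/σ'_0) + C_c·log₁₀(σ'_f/σ'_p)]
    = 7/1.61 × [0.035×log₁₀(138/91.9) + 0.42×log₁₀(168.9/138)]
    = 4.3478 × [0.0061797 + 0.036855] = 0.1871 m

S_c ≈ 187 mm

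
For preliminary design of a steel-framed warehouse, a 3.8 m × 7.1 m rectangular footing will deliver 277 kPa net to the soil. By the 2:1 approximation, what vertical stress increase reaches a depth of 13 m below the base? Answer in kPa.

By the 2:1 method the load spreads at 1 horizontal : 2 vertical, so at depth z the loaded area has grown by z in each plan dimension:
Δσ = qBL/((B+z)(L+z)) = 277×3.8×7.1/((3.8+13)(7.1+13)) = 22.132 kPa

Δσ_z ≈ 22.1 kPa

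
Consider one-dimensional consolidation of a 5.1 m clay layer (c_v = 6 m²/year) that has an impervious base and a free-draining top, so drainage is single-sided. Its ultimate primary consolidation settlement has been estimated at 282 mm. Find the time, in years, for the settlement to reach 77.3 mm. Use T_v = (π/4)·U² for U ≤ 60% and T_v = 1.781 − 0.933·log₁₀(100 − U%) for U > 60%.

Drainage path length: H_d = H = 5.1 m (single drainage).
U = S(t)/S_ult = 77.3/282 = 0.2741.
U ≤ 60%: T_v = (π/4)·U² = (π/4)×0.27411² = 0.059013.
t = T_v·H_d²/c_v = 0.059013×5.1²/6 = 0.2558 years.

t ≈ 0.256 years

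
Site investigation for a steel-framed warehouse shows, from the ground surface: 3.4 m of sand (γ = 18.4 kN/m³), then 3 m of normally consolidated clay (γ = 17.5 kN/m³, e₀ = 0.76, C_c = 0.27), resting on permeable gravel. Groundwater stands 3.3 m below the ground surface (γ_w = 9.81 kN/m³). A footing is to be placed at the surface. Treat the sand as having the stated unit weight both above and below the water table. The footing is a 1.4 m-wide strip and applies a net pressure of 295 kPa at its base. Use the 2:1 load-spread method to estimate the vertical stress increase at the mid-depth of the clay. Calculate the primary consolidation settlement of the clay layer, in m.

S_c ≈ 0.128 m

Mid-depth of clay below the ground surface: z = 3.4 + 3/2 = 4.9 m.
Total vertical stress at mid-clay: σ_v = 18.4×3.4 + 17.5×1.5 = 88.81 kPa.
Pore pressure: u = 9.81×(4.9 − 3.3) = 15.696 kPa.
Initial effective stress: σ'_0 = σ_v − u = 88.81 − 15.696 = 73.114 kPa.
Stress increase at mid-clay by the 2:1 spreading method:
Δσ = qB/(B+z) = 295×1.4/(1.4+4.9) = 65.556 kPa
Final effective stress: σ'_f = σ'_0 + Δσ = 73.114 + 65.556 = 138.67 kPa.
Normally consolidated clay, so the full stress increment lies on the virgin compression line:
S_c = C_c·H/(1+e₀)·log₁₀(σ'_f/σ'_0) = 0.27×3/(1+0.76)×log₁₀(138.67/73.114)
    = 0.46023 × 0.27798 = 0.1279 m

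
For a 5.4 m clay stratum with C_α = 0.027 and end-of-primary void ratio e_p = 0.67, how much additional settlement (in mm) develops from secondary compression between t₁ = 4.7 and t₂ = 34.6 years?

S_s ≈ 75.7 mm

Secondary compression: S_s = C_α·H/(1+e_p)·log₁₀(t₂/t₁)
S_s = 0.027×5.4/(1+0.67)×log₁₀(34.6/4.7)
    = 0.08731 × 0.867 = 0.07569 m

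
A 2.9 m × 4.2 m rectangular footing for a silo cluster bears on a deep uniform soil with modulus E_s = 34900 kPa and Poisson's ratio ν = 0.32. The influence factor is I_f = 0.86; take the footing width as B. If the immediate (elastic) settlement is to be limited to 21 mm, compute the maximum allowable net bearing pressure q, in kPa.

S_e = q·B·(1−ν²)/E_s · I_f  ⇒  q = S_e·E_s / (B·(1−ν²)·I_f).
q = 0.021 × 34900 / (2.9 × 0.8976 × 0.86) = 327.4 kPa

q ≈ 327 kPa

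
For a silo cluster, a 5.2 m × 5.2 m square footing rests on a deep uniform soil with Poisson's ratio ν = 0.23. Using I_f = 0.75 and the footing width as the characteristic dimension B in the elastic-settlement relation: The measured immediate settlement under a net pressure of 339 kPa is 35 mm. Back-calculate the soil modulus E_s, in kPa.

S_e = q·B·(1−ν²)/E_s · I_f  ⇒  E_s = q·B·(1−ν²)·I_f / S_e.
E_s = 339 × 5.2 × 0.9471 × 0.75 / 0.035 = 35780 kPa

E_s ≈ 35800 kPa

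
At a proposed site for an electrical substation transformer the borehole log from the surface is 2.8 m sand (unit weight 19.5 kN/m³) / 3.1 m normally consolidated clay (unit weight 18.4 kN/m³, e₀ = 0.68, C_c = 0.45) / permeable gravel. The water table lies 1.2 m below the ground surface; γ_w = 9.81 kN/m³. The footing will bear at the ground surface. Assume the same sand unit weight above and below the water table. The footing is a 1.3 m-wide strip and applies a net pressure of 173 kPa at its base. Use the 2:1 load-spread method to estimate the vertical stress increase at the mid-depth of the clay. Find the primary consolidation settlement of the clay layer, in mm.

S_c ≈ 204 mm

Mid-depth of clay below the ground surface: z = 2.8 + 3.1/2 = 4.35 m.
Total vertical stress at mid-clay: σ_v = 19.5×2.8 + 18.4×1.55 = 83.12 kPa.
Pore pressure: u = 9.81×(4.35 − 1.2) = 30.902 kPa.
Initial effective stress: σ'_0 = σ_v − u = 83.12 − 30.902 = 52.218 kPa.
Stress increase at mid-clay by the 2:1 spreading method:
Δσ = qB/(B+z) = 173×1.3/(1.3+4.35) = 39.805 kPa
Final effective stress: σ'_f = σ'_0 + Δσ = 52.218 + 39.805 = 92.023 kPa.
Normally consolidated clay, so the full stress increment lies on the virgin compression line:
S_c = C_c·H/(1+e₀)·log₁₀(σ'_f/σ'_0) = 0.45×3.1/(1+0.68)×log₁₀(92.023/52.218)
    = 0.83036 × 0.24608 = 0.2043 m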